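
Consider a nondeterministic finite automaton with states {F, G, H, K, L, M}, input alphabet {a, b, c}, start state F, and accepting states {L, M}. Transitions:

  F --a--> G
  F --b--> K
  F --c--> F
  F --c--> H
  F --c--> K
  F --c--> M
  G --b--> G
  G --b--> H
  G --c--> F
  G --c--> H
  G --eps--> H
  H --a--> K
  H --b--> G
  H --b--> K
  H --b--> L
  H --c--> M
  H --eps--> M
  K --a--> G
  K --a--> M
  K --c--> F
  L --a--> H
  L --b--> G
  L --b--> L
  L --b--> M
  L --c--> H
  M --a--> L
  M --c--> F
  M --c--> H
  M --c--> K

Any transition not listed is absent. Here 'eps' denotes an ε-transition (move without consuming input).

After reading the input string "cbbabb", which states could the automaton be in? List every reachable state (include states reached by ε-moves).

{G, H, K, L, M}

Start in {F}.
Read 'c': F→{F, H, K, M}; now {F, H, K, M}.
Read 'b': F→{K}, H→{G, K, L}, K→∅, M→∅; union {G, K, L}; ε-closure = {G, H, K, L, M}.
Read 'b': G→{G, H}, H→{G, K, L}, K→∅, L→{G, L, M}, M→∅; now {G, H, K, L, M}.
Read 'a': G→∅, H→{K}, K→{G, M}, L→{H}, M→{L}; now {G, H, K, L, M}.
Read 'b': G→{G, H}, H→{G, K, L}, K→∅, L→{G, L, M}, M→∅; now {G, H, K, L, M}.
Read 'b': G→{G, H}, H→{G, K, L}, K→∅, L→{G, L, M}, M→∅; now {G, H, K, L, M}.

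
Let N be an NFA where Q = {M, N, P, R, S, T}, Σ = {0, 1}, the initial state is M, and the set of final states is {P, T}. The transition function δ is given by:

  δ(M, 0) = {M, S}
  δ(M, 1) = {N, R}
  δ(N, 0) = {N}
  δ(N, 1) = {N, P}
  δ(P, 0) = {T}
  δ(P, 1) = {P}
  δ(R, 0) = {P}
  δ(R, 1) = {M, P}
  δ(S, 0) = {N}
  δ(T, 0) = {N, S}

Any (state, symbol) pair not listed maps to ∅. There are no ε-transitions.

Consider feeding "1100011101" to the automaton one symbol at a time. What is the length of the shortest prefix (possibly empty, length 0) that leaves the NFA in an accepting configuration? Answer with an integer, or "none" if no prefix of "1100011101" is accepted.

2

Start in {M}.
Read '1': {M} → {N, R}.
Read '1': {N, R} → {M, N, P}.
None of the earlier sets intersect F, but {M, N, P} does.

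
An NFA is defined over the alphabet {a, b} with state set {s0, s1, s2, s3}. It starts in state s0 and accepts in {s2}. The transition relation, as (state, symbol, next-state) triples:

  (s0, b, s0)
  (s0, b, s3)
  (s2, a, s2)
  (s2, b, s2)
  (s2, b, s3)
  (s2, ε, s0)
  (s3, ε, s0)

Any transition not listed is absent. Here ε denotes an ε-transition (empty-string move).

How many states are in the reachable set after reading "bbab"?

0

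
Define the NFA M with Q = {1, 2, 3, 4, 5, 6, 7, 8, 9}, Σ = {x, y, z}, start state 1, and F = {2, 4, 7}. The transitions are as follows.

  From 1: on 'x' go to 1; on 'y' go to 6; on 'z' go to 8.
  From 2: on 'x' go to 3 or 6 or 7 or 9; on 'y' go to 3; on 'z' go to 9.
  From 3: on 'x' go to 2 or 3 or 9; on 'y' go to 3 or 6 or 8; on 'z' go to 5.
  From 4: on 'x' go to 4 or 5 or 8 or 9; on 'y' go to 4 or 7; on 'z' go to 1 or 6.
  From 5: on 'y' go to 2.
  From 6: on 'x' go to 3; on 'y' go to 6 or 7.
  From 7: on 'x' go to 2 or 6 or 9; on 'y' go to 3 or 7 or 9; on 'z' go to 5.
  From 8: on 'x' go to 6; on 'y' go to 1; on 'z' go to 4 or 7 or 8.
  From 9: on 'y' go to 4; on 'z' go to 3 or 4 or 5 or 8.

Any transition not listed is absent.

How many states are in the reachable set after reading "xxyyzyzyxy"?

Start in {1}.
Read 'x': {1} → {1}.
Read 'x': {1} → {1}.
Read 'y': {1} → {6}.
Read 'y': {6} → {6, 7}.
Read 'z': {6, 7} → {5}.
Read 'y': {5} → {2}.
Read 'z': {2} → {9}.
Read 'y': {9} → {4}.
Read 'x': {4} → {4, 5, 8, 9}.
Read 'y': {4, 5, 8, 9} → {1, 2, 4, 7}.
That set has 4 states.

4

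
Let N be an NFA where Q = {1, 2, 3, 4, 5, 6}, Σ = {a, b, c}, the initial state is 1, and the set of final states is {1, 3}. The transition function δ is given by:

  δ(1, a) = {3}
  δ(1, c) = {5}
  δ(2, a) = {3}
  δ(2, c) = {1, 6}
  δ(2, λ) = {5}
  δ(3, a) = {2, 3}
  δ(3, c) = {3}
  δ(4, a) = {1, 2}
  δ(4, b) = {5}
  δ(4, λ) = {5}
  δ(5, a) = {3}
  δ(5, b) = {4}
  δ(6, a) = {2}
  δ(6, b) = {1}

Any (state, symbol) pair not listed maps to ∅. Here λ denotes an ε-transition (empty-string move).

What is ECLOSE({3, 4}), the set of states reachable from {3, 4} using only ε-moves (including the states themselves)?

{3, 4, 5}

Begin with {3, 4}.
ε-move 4 → 5; add 5.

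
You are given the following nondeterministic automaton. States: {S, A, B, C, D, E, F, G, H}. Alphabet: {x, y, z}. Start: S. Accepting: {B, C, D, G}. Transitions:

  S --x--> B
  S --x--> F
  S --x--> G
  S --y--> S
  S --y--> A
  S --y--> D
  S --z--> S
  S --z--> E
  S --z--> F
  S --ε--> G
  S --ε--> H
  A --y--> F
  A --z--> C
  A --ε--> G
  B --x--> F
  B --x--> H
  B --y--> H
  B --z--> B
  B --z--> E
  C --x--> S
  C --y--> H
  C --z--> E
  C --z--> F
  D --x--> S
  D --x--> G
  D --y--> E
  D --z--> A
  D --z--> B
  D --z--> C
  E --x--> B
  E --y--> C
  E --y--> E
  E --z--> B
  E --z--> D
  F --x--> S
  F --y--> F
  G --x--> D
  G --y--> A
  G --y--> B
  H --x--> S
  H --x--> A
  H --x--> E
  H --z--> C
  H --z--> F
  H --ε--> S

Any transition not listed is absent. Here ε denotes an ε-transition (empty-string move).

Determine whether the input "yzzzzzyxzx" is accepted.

Start: ε-closure({S}) = {S, G, H}.
Read 'y': {S, G, H} → {S, A, B, D, G, H}.
Read 'z': {S, A, B, D, G, H} → {S, A, B, C, E, F, G, H}.
Read 'z': {S, A, B, C, E, F, G, H} → {S, B, C, D, E, F, G, H}.
Read 'z': {S, B, C, D, E, F, G, H} → {S, A, B, C, D, E, F, G, H}.
Read 'z': {S, A, B, C, D, E, F, G, H} → {S, A, B, C, D, E, F, G, H}.
Read 'z': {S, A, B, C, D, E, F, G, H} → {S, A, B, C, D, E, F, G, H}.
Read 'y': {S, A, B, C, D, E, F, G, H} → {S, A, B, C, D, E, F, G, H}.
Read 'x': {S, A, B, C, D, E, F, G, H} → {S, A, B, D, E, F, G, H}.
Read 'z': {S, A, B, D, E, F, G, H} → {S, A, B, C, D, E, F, G, H}.
Read 'x': {S, A, B, C, D, E, F, G, H} → {S, A, B, D, E, F, G, H}.
The final set {S, A, B, D, E, F, G, H} contains the accepting states B, D, G.

Yes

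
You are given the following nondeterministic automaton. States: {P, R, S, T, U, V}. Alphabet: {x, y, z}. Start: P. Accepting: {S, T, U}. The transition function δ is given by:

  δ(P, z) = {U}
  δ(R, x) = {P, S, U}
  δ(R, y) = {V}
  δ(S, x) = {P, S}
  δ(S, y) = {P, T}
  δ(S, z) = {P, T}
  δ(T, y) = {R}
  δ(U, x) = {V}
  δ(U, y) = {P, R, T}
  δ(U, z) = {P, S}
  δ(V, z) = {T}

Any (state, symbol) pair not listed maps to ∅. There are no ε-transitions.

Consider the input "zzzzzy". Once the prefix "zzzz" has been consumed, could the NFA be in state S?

Yes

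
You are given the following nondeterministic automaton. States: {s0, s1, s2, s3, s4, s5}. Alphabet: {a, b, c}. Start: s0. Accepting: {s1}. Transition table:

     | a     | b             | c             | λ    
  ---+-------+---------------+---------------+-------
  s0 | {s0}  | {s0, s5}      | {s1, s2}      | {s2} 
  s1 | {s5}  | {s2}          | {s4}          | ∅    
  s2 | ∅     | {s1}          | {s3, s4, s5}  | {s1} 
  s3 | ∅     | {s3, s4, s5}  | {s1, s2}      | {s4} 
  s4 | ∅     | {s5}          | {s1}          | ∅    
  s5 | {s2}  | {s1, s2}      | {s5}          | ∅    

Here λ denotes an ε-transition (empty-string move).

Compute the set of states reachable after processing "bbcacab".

{s1, s2}

Start: ε-closure({s0}) = {s0, s1, s2}.
Read 'b': s0→{s0, s5}, s1→{s2}, s2→{s1}; now {s0, s1, s2, s5}.
Read 'b': s0→{s0, s5}, s1→{s2}, s2→{s1}, s5→{s1, s2}; now {s0, s1, s2, s5}.
Read 'c': s0→{s1, s2}, s1→{s4}, s2→{s3, s4, s5}, s5→{s5}; now {s1, s2, s3, s4, s5}.
Read 'a': s1→{s5}, s2→∅, s3→∅, s4→∅, s5→{s2}; union {s2, s5}; ε-closure = {s1, s2, s5}.
Read 'c': s1→{s4}, s2→{s3, s4, s5}, s5→{s5}; now {s3, s4, s5}.
Read 'a': s3→∅, s4→∅, s5→{s2}; union {s2}; ε-closure = {s1, s2}.
Read 'b': s1→{s2}, s2→{s1}; now {s1, s2}.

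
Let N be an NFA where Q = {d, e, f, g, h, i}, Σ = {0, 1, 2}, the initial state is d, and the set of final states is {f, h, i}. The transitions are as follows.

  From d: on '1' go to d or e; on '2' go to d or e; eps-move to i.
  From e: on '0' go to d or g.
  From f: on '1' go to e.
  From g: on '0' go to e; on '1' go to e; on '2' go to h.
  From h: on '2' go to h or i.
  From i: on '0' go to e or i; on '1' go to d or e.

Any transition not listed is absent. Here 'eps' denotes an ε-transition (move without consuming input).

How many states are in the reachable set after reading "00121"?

3

Start: ε-closure({d}) = {d, i}.
Read '0': {d, i} → {e, i}.
Read '0': {e, i} → {d, e, g, i}.
Read '1': {d, e, g, i} → {d, e, i}.
Read '2': {d, e, i} → {d, e, i}.
Read '1': {d, e, i} → {d, e, i}.
That set has 3 states.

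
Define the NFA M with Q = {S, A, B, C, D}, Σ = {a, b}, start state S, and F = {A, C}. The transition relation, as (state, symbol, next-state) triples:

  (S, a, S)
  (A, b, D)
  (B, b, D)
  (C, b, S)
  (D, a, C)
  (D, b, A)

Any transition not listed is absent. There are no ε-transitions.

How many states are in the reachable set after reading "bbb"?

Start in {S}.
Read 'b': S→∅; now ∅.
The set is empty and remains empty for the remaining 2 symbols.
That set has 0 states.

0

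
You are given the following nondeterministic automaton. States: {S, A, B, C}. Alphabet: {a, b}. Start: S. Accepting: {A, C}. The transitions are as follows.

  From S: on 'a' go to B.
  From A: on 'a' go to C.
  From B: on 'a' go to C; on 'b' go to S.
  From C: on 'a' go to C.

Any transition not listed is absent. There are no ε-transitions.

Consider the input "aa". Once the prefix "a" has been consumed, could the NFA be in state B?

Yes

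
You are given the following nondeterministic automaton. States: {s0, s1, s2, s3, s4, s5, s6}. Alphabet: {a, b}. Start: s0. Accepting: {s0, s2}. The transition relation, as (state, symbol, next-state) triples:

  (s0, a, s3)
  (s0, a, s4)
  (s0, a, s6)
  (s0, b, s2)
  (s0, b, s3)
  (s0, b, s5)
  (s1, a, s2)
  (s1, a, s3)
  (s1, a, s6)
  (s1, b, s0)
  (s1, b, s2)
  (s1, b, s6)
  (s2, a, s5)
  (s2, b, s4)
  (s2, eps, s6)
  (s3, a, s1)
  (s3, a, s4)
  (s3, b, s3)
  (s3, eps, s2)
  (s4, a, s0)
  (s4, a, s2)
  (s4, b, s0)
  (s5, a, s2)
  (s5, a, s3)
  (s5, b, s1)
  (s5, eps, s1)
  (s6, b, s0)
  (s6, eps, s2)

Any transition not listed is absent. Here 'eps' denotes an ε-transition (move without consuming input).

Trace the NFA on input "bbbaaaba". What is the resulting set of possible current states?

Start in {s0}.
Read 'b': {s0} → {s1, s2, s3, s5, s6}.
Read 'b': {s1, s2, s3, s5, s6} → {s0, s1, s2, s3, s4, s6}.
Read 'b': {s0, s1, s2, s3, s4, s6} → {s0, s1, s2, s3, s4, s5, s6}.
Read 'a': {s0, s1, s2, s3, s4, s5, s6} → {s0, s1, s2, s3, s4, s5, s6}.
Read 'a': {s0, s1, s2, s3, s4, s5, s6} → {s0, s1, s2, s3, s4, s5, s6}.
Read 'a': {s0, s1, s2, s3, s4, s5, s6} → {s0, s1, s2, s3, s4, s5, s6}.
Read 'b': {s0, s1, s2, s3, s4, s5, s6} → {s0, s1, s2, s3, s4, s5, s6}.
Read 'a': {s0, s1, s2, s3, s4, s5, s6} → {s0, s1, s2, s3, s4, s5, s6}.

{s0, s1, s2, s3, s4, s5, s6}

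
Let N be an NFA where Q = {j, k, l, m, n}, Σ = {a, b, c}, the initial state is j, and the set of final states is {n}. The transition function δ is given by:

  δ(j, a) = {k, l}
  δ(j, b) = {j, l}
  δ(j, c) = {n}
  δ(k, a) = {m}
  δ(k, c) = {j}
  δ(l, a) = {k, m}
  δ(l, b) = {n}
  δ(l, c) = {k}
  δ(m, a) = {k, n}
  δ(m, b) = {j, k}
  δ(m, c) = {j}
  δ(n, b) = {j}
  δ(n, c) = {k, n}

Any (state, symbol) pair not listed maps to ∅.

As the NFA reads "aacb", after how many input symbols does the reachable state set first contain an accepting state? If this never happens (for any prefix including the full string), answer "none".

Start in {j}.
Read 'a': j→{k, l}; now {k, l}.
Read 'a': k→{m}, l→{k, m}; now {k, m}.
Read 'c': k→{j}, m→{j}; now {j}.
Read 'b': j→{j, l}; now {j, l}.
No reachable set along the way intersects F.

none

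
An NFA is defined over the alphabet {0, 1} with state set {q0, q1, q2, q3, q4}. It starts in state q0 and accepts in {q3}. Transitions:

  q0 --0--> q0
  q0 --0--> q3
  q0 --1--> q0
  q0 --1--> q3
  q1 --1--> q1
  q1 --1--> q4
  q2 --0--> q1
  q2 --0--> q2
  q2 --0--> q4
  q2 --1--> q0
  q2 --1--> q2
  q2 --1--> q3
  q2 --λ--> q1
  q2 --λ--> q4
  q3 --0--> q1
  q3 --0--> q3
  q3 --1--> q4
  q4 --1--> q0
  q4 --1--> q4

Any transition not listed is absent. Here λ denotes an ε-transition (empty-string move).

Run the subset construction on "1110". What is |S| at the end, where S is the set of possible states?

3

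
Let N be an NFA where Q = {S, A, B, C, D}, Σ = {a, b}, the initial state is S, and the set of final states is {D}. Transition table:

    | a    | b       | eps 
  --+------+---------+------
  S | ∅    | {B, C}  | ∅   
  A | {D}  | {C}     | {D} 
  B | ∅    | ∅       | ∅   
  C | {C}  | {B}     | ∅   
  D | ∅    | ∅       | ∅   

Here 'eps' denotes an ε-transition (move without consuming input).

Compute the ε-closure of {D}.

{D}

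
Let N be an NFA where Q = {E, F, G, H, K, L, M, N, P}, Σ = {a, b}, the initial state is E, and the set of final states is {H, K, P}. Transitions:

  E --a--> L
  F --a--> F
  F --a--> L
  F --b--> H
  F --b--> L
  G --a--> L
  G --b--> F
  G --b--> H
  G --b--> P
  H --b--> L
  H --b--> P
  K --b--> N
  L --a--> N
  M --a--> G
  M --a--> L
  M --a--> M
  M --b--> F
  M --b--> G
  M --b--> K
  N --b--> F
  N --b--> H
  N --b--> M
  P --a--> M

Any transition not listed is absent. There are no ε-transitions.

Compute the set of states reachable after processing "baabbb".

∅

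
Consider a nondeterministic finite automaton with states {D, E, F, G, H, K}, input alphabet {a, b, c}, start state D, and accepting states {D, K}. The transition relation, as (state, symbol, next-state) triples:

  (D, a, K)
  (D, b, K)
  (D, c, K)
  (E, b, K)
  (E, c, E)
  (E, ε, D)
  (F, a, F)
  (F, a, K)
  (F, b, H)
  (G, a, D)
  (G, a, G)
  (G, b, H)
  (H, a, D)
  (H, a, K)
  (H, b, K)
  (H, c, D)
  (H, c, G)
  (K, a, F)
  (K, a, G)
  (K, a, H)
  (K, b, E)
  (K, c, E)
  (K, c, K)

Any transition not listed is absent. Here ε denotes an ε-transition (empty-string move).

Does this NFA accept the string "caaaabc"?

Yes

Start in {D}.
Read 'c': D→{K}; now {K}.
Read 'a': K→{F, G, H}; now {F, G, H}.
Read 'a': F→{F, K}, G→{D, G}, H→{D, K}; now {D, F, G, K}.
Read 'a': D→{K}, F→{F, K}, G→{D, G}, K→{F, G, H}; now {D, F, G, H, K}.
Read 'a': D→{K}, F→{F, K}, G→{D, G}, H→{D, K}, K→{F, G, H}; now {D, F, G, H, K}.
Read 'b': D→{K}, F→{H}, G→{H}, H→{K}, K→{E}; union {E, H, K}; ε-closure = {D, E, H, K}.
Read 'c': D→{K}, E→{E}, H→{D, G}, K→{E, K}; now {D, E, G, K}.
The final set {D, E, G, K} contains the accepting states D, K.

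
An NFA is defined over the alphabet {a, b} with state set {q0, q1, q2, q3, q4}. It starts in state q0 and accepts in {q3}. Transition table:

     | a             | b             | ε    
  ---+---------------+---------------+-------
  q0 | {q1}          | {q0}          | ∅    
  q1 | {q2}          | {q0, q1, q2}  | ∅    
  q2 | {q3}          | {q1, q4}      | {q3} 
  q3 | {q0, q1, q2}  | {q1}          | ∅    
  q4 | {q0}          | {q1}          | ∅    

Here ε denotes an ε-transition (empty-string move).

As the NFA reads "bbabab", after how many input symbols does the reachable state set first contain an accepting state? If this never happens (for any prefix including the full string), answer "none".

Start in {q0}.
Read 'b': q0→{q0}; now {q0}.
Read 'b': q0→{q0}; now {q0}.
Read 'a': q0→{q1}; now {q1}.
Read 'b': q1→{q0, q1, q2}; union {q0, q1, q2}; ε-closure = {q0, q1, q2, q3}.
None of the earlier sets intersect F, but {q0, q1, q2, q3} does.

4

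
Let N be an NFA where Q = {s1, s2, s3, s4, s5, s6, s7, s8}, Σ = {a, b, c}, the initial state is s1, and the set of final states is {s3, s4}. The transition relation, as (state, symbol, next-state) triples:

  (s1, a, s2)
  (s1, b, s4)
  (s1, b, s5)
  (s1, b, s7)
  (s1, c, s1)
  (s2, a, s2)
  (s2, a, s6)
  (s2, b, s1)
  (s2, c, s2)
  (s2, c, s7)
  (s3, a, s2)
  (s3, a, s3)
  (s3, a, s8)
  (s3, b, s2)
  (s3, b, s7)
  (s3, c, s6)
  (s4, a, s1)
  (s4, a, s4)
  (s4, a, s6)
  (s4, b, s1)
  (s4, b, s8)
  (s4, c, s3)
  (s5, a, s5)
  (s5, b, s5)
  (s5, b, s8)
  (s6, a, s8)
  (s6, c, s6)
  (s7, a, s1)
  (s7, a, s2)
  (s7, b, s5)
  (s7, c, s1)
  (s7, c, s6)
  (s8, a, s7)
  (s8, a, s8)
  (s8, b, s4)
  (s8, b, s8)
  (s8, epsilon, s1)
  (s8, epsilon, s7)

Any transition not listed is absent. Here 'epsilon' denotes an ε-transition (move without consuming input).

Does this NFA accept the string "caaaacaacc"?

No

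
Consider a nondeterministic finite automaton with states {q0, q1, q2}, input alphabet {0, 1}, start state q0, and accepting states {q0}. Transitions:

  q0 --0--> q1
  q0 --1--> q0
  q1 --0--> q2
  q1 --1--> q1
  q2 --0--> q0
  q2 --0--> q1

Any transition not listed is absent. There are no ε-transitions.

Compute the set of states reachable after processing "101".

Start in {q0}.
Read '1': {q0} → {q0}.
Read '0': {q0} → {q1}.
Read '1': {q1} → {q1}.

{q1}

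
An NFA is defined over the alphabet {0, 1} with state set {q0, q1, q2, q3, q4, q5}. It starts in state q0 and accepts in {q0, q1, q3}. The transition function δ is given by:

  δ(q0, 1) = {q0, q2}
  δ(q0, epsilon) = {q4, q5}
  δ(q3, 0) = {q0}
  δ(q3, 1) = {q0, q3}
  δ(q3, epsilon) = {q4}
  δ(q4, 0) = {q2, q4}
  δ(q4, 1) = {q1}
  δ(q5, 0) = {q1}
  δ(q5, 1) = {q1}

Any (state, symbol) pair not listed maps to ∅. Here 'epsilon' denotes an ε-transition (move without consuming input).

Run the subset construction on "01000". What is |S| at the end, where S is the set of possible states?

Start: ε-closure({q0}) = {q0, q4, q5}.
Read '0': q0→∅, q4→{q2, q4}, q5→{q1}; now {q1, q2, q4}.
Read '1': q1→∅, q2→∅, q4→{q1}; now {q1}.
Read '0': q1→∅; now ∅.
The set is empty and remains empty for the remaining 2 symbols.
That set has 0 states.

0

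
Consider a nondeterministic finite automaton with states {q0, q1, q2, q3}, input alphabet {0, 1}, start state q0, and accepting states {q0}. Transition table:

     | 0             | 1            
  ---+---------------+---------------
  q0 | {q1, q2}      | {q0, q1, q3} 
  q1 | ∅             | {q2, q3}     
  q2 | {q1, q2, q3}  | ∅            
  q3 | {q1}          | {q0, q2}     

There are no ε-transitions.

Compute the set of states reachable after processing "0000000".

Start in {q0}.
Read '0': q0→{q1, q2}; now {q1, q2}.
Read '0': q1→∅, q2→{q1, q2, q3}; now {q1, q2, q3}.
Read '0': q1→∅, q2→{q1, q2, q3}, q3→{q1}; now {q1, q2, q3}.
Read '0': q1→∅, q2→{q1, q2, q3}, q3→{q1}; now {q1, q2, q3}.
Read '0': q1→∅, q2→{q1, q2, q3}, q3→{q1}; now {q1, q2, q3}.
Read '0': q1→∅, q2→{q1, q2, q3}, q3→{q1}; now {q1, q2, q3}.
Read '0': q1→∅, q2→{q1, q2, q3}, q3→{q1}; now {q1, q2, q3}.

{q1, q2, q3}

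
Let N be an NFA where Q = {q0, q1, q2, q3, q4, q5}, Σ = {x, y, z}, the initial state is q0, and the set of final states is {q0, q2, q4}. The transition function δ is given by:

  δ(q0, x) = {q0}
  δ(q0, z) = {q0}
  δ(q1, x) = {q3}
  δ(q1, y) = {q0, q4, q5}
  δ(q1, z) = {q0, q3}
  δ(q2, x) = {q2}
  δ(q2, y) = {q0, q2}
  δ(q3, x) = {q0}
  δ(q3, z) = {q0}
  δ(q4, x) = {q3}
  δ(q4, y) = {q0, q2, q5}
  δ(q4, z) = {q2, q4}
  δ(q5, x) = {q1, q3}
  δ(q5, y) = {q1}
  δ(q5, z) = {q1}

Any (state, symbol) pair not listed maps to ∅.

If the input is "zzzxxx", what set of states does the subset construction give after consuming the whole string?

Start in {q0}.
Read 'z': {q0} → {q0}.
Read 'z': {q0} → {q0}.
Read 'z': {q0} → {q0}.
Read 'x': {q0} → {q0}.
Read 'x': {q0} → {q0}.
Read 'x': {q0} → {q0}.

{q0}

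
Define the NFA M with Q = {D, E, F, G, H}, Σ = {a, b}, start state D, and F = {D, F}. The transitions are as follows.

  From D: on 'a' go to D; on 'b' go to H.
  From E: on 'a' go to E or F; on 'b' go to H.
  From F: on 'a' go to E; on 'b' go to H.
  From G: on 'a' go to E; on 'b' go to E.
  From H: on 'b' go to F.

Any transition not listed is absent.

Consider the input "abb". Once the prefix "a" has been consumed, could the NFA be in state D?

Yes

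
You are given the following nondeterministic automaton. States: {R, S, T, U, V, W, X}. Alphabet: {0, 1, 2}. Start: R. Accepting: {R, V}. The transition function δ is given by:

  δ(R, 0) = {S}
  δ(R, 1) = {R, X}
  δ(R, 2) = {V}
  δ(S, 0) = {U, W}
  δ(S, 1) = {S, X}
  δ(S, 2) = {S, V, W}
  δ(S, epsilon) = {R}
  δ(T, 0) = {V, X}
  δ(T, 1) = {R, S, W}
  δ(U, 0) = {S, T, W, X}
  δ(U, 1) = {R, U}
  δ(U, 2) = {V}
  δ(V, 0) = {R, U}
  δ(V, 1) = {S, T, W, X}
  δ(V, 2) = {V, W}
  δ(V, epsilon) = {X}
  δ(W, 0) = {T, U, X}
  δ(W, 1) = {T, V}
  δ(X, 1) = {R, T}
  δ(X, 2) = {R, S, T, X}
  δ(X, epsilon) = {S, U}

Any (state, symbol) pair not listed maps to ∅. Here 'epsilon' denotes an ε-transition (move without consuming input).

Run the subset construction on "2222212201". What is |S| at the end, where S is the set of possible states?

7

Start in {R}.
Read '2': {R} → {R, S, U, V, X}.
Read '2': {R, S, U, V, X} → {R, S, T, U, V, W, X}.
Read '2': {R, S, T, U, V, W, X} → {R, S, T, U, V, W, X}.
Read '2': {R, S, T, U, V, W, X} → {R, S, T, U, V, W, X}.
Read '2': {R, S, T, U, V, W, X} → {R, S, T, U, V, W, X}.
Read '1': {R, S, T, U, V, W, X} → {R, S, T, U, V, W, X}.
Read '2': {R, S, T, U, V, W, X} → {R, S, T, U, V, W, X}.
Read '2': {R, S, T, U, V, W, X} → {R, S, T, U, V, W, X}.
Read '0': {R, S, T, U, V, W, X} → {R, S, T, U, V, W, X}.
Read '1': {R, S, T, U, V, W, X} → {R, S, T, U, V, W, X}.
That set has 7 states.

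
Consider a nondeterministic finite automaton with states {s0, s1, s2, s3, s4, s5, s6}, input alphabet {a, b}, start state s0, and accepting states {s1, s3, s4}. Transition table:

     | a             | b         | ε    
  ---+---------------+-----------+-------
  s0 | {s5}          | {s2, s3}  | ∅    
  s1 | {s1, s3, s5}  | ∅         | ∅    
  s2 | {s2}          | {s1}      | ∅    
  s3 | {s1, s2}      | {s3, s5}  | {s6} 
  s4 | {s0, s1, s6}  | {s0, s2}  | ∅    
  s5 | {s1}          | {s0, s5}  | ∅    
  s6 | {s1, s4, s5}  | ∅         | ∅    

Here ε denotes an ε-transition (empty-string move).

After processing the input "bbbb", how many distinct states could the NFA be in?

5

Start in {s0}.
Read 'b': s0→{s2, s3}; union {s2, s3}; ε-closure = {s2, s3, s6}.
Read 'b': s2→{s1}, s3→{s3, s5}, s6→∅; union {s1, s3, s5}; ε-closure = {s1, s3, s5, s6}.
Read 'b': s1→∅, s3→{s3, s5}, s5→{s0, s5}, s6→∅; union {s0, s3, s5}; ε-closure = {s0, s3, s5, s6}.
Read 'b': s0→{s2, s3}, s3→{s3, s5}, s5→{s0, s5}, s6→∅; union {s0, s2, s3, s5}; ε-closure = {s0, s2, s3, s5, s6}.
That set has 5 states.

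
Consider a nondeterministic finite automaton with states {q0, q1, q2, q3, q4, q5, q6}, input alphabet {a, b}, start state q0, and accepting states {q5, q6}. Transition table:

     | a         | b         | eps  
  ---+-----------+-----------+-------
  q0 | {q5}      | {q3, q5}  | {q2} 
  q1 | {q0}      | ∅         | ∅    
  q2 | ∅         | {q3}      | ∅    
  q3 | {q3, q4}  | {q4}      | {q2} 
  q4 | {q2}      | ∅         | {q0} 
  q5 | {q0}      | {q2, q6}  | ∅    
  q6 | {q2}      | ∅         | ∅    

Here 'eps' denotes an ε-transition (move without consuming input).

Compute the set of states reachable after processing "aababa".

Start: ε-closure({q0}) = {q0, q2}.
Read 'a': q0→{q5}, q2→∅; now {q5}.
Read 'a': q5→{q0}; union {q0}; ε-closure = {q0, q2}.
Read 'b': q0→{q3, q5}, q2→{q3}; union {q3, q5}; ε-closure = {q2, q3, q5}.
Read 'a': q2→∅, q3→{q3, q4}, q5→{q0}; union {q0, q3, q4}; ε-closure = {q0, q2, q3, q4}.
Read 'b': q0→{q3, q5}, q2→{q3}, q3→{q4}, q4→∅; union {q3, q4, q5}; ε-closure = {q0, q2, q3, q4, q5}.
Read 'a': q0→{q5}, q2→∅, q3→{q3, q4}, q4→{q2}, q5→{q0}; now {q0, q2, q3, q4, q5}.

{q0, q2, q3, q4, q5}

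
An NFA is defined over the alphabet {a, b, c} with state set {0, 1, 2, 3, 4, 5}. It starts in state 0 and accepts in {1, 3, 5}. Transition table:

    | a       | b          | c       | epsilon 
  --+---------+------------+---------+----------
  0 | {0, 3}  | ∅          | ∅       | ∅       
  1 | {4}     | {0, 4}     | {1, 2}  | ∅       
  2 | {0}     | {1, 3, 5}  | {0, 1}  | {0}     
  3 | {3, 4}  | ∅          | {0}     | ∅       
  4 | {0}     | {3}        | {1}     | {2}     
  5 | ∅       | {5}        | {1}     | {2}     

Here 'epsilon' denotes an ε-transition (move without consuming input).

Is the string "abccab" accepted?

No

Start in {0}.
Read 'a': 0→{0, 3}; now {0, 3}.
Read 'b': 0→∅, 3→∅; now ∅.
The set is empty and remains empty for the remaining 4 symbols.
The final set ∅ contains no accepting state.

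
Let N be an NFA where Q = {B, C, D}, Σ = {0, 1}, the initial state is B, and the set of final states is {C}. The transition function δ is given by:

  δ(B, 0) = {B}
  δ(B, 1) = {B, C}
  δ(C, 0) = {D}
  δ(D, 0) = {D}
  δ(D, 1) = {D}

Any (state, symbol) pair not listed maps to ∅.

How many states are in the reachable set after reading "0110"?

Start in {B}.
Read '0': {B} → {B}.
Read '1': {B} → {B, C}.
Read '1': {B, C} → {B, C}.
Read '0': {B, C} → {B, D}.
That set has 2 states.

2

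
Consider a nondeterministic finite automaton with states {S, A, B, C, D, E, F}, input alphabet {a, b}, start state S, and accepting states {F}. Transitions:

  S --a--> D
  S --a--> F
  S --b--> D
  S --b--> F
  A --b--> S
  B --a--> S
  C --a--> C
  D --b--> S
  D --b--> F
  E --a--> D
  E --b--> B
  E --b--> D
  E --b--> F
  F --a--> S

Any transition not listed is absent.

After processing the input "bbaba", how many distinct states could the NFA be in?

3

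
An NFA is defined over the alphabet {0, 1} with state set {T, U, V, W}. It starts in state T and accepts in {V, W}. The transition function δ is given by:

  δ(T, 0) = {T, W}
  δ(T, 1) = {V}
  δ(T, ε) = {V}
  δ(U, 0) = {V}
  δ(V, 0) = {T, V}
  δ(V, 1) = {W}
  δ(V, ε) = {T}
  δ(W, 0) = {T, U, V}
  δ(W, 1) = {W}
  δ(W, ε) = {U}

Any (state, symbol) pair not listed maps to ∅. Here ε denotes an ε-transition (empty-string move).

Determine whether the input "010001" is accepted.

Yes

Start: ε-closure({T}) = {T, V}.
Read '0': T→{T, W}, V→{T, V}; union {T, V, W}; ε-closure = {T, U, V, W}.
Read '1': T→{V}, U→∅, V→{W}, W→{W}; union {V, W}; ε-closure = {T, U, V, W}.
Read '0': T→{T, W}, U→{V}, V→{T, V}, W→{T, U, V}; now {T, U, V, W}.
Read '0': T→{T, W}, U→{V}, V→{T, V}, W→{T, U, V}; now {T, U, V, W}.
Read '0': T→{T, W}, U→{V}, V→{T, V}, W→{T, U, V}; now {T, U, V, W}.
Read '1': T→{V}, U→∅, V→{W}, W→{W}; union {V, W}; ε-closure = {T, U, V, W}.
The final set {T, U, V, W} contains the accepting states V, W.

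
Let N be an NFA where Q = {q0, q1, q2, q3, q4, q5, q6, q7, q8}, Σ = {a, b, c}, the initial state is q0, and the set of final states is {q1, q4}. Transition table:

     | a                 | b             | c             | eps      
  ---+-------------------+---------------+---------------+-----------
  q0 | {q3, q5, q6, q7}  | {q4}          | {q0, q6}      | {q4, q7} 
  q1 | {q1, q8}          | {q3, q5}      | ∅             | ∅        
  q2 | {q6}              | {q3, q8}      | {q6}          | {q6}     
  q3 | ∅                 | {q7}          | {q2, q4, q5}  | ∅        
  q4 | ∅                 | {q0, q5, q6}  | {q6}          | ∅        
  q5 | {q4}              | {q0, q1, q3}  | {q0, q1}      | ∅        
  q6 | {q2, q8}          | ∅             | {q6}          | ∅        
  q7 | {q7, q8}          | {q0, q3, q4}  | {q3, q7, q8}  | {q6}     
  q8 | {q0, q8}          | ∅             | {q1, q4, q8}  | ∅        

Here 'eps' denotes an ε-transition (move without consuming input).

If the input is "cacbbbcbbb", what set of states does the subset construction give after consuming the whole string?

Start: ε-closure({q0}) = {q0, q4, q6, q7}.
Read 'c': {q0, q4, q6, q7} → {q0, q3, q4, q6, q7, q8}.
Read 'a': {q0, q3, q4, q6, q7, q8} → {q0, q2, q3, q4, q5, q6, q7, q8}.
Read 'c': {q0, q2, q3, q4, q5, q6, q7, q8} → {q0, q1, q2, q3, q4, q5, q6, q7, q8}.
Read 'b': {q0, q1, q2, q3, q4, q5, q6, q7, q8} → {q0, q1, q3, q4, q5, q6, q7, q8}.
Read 'b': {q0, q1, q3, q4, q5, q6, q7, q8} → {q0, q1, q3, q4, q5, q6, q7}.
Read 'b': {q0, q1, q3, q4, q5, q6, q7} → {q0, q1, q3, q4, q5, q6, q7}.
Read 'c': {q0, q1, q3, q4, q5, q6, q7} → {q0, q1, q2, q3, q4, q5, q6, q7, q8}.
Read 'b': {q0, q1, q2, q3, q4, q5, q6, q7, q8} → {q0, q1, q3, q4, q5, q6, q7, q8}.
Read 'b': {q0, q1, q3, q4, q5, q6, q7, q8} → {q0, q1, q3, q4, q5, q6, q7}.
Read 'b': {q0, q1, q3, q4, q5, q6, q7} → {q0, q1, q3, q4, q5, q6, q7}.

{q0, q1, q3, q4, q5, q6, q7}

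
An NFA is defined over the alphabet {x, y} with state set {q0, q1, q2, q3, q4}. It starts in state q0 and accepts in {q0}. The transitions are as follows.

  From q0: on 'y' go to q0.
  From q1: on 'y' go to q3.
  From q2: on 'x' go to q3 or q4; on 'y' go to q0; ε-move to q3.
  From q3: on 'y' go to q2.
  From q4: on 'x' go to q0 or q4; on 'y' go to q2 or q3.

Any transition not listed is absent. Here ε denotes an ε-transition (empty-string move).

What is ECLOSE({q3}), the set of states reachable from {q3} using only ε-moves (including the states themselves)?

Begin with {q3}.
No ε-moves leave this set, so the closure equals the set itself.

{q3}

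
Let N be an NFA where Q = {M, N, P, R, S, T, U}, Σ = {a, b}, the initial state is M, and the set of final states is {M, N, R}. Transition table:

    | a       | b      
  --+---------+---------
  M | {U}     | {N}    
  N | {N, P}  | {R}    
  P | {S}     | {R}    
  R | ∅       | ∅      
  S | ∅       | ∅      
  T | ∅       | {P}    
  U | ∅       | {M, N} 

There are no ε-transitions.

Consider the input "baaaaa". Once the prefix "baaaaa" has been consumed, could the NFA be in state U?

No

Start in {M}.
Read 'b': M→{N}; now {N}.
Read 'a': N→{N, P}; now {N, P}.
Read 'a': N→{N, P}, P→{S}; now {N, P, S}.
Read 'a': N→{N, P}, P→{S}, S→∅; now {N, P, S}.
Read 'a': N→{N, P}, P→{S}, S→∅; now {N, P, S}.
Read 'a': N→{N, P}, P→{S}, S→∅; now {N, P, S}.
State U is not in {N, P, S}.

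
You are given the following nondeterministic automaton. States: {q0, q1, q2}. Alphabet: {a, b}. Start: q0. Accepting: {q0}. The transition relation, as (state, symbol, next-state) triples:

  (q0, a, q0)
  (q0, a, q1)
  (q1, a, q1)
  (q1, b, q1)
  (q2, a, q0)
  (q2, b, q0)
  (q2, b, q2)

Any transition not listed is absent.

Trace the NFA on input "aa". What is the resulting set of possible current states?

{q0, q1}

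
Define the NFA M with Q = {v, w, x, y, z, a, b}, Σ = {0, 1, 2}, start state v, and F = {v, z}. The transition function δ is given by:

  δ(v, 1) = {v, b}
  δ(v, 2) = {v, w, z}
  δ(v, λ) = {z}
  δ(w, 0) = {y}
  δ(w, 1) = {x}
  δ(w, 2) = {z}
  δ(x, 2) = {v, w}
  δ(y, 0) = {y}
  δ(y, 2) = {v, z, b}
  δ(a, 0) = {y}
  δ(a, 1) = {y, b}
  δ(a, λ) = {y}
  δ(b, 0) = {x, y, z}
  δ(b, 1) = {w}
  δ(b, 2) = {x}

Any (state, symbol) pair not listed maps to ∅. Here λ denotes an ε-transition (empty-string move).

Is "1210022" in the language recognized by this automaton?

Yes

Start: ε-closure({v}) = {v, z}.
Read '1': v→{v, b}, z→∅; union {v, b}; ε-closure = {v, z, b}.
Read '2': v→{v, w, z}, z→∅, b→{x}; now {v, w, x, z}.
Read '1': v→{v, b}, w→{x}, x→∅, z→∅; union {v, x, b}; ε-closure = {v, x, z, b}.
Read '0': v→∅, x→∅, z→∅, b→{x, y, z}; now {x, y, z}.
Read '0': x→∅, y→{y}, z→∅; now {y}.
Read '2': y→{v, z, b}; now {v, z, b}.
Read '2': v→{v, w, z}, z→∅, b→{x}; now {v, w, x, z}.
The final set {v, w, x, z} contains the accepting states v, z.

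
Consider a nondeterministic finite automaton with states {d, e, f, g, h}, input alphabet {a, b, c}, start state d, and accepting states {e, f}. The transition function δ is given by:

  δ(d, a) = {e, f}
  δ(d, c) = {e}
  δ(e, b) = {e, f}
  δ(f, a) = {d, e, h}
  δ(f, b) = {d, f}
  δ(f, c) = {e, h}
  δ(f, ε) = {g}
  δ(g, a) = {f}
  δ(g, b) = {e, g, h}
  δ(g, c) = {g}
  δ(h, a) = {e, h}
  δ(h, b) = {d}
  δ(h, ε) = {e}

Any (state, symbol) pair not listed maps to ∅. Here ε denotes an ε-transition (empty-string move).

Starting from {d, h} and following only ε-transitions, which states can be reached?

Begin with {d, h}.
ε-move h → e; add e.

{d, e, h}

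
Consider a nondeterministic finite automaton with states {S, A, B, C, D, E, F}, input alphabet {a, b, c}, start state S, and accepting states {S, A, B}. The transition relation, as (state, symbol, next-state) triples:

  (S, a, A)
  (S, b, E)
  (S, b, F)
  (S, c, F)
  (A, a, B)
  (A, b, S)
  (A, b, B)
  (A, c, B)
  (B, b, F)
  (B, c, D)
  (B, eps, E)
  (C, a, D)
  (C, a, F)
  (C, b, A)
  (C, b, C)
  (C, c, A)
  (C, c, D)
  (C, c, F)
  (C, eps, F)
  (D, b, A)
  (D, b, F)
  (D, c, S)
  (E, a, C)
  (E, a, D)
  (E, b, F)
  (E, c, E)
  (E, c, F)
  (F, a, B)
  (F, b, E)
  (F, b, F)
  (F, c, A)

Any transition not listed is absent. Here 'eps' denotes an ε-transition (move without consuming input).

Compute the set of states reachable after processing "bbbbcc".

Start in {S}.
Read 'b': S→{E, F}; now {E, F}.
Read 'b': E→{F}, F→{E, F}; now {E, F}.
Read 'b': E→{F}, F→{E, F}; now {E, F}.
Read 'b': E→{F}, F→{E, F}; now {E, F}.
Read 'c': E→{E, F}, F→{A}; now {A, E, F}.
Read 'c': A→{B}, E→{E, F}, F→{A}; now {A, B, E, F}.

{A, B, E, F}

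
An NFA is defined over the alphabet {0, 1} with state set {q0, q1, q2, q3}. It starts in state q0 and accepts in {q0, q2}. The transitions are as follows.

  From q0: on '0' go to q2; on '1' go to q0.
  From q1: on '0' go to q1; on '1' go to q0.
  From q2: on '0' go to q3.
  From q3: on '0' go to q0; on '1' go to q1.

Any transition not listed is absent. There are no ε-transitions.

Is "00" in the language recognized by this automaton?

Start in {q0}.
Read '0': q0→{q2}; now {q2}.
Read '0': q2→{q3}; now {q3}.
The final set {q3} contains no accepting state.

No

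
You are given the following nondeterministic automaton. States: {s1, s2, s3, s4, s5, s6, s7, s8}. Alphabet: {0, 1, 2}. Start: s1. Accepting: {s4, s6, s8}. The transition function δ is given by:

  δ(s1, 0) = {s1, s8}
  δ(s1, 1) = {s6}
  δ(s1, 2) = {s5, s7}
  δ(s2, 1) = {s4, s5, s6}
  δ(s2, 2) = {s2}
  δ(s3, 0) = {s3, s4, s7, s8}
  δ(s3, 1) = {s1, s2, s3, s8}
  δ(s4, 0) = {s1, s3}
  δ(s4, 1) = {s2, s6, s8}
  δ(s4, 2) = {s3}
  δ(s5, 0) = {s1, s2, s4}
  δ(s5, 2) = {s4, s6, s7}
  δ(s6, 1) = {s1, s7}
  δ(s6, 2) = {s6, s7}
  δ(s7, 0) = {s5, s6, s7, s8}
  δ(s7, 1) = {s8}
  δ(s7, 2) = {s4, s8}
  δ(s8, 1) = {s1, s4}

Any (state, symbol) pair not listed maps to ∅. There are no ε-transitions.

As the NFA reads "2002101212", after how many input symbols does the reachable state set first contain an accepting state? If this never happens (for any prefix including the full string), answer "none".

2

Start in {s1}.
Read '2': s1→{s5, s7}; now {s5, s7}.
Read '0': s5→{s1, s2, s4}, s7→{s5, s6, s7, s8}; now {s1, s2, s4, s5, s6, s7, s8}.
None of the earlier sets intersect F, but {s1, s2, s4, s5, s6, s7, s8} does.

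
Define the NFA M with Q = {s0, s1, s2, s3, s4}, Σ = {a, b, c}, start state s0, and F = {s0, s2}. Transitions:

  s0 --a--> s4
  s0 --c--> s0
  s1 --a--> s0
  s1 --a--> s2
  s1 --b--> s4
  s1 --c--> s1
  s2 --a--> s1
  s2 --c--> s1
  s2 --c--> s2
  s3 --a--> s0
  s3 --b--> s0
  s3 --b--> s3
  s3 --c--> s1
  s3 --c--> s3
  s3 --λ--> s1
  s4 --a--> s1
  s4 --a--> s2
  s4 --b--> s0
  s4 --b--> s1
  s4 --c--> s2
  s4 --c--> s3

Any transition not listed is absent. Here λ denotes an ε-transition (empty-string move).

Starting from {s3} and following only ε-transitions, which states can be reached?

Begin with {s3}.
ε-move s3 → s1; add s1.

{s1, s3}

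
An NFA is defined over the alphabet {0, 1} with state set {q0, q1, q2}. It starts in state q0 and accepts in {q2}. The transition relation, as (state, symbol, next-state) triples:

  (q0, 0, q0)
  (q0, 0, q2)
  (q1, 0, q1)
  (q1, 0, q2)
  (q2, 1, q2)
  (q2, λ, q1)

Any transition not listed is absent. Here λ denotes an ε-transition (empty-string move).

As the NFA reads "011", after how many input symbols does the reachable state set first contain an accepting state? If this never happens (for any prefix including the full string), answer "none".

Start in {q0}.
Read '0': {q0} → {q0, q1, q2}.
None of the earlier sets intersect F, but {q0, q1, q2} does.

1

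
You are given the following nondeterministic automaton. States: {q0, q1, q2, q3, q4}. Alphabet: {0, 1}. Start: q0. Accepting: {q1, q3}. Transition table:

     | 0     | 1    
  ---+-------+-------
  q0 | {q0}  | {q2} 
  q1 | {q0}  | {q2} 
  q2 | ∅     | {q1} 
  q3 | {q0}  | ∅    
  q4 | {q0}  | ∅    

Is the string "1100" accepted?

Start in {q0}.
Read '1': {q0} → {q2}.
Read '1': {q2} → {q1}.
Read '0': {q1} → {q0}.
Read '0': {q0} → {q0}.
The final set {q0} contains no accepting state.

No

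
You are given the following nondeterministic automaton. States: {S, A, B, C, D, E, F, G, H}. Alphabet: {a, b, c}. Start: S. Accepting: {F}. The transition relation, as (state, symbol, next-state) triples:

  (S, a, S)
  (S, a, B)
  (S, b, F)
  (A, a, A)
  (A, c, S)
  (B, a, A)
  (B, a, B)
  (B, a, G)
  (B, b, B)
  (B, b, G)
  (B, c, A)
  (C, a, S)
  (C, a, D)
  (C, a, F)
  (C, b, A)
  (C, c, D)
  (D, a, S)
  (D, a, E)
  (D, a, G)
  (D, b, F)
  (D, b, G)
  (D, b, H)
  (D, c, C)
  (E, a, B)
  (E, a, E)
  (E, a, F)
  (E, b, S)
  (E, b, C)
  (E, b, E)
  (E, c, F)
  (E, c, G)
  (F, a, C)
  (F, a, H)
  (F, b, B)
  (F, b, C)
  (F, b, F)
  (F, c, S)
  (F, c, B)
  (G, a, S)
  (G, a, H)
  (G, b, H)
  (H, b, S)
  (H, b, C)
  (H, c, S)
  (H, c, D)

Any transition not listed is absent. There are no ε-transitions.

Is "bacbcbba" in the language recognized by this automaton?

Yes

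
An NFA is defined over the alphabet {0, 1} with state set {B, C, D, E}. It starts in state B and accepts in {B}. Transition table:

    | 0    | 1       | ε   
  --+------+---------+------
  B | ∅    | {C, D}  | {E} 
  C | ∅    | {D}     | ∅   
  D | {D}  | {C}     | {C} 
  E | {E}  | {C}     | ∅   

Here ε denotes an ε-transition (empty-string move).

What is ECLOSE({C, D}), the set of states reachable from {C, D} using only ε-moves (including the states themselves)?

Begin with {C, D}.
No ε-moves leave this set, so the closure equals the set itself.

{C, D}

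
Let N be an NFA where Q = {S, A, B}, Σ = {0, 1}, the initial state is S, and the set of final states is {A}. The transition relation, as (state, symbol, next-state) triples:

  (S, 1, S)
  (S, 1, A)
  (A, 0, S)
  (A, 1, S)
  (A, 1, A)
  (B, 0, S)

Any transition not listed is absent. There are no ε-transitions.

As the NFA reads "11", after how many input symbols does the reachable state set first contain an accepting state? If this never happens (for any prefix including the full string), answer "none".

Start in {S}.
Read '1': {S} → {S, A}.
None of the earlier sets intersect F, but {S, A} does.

1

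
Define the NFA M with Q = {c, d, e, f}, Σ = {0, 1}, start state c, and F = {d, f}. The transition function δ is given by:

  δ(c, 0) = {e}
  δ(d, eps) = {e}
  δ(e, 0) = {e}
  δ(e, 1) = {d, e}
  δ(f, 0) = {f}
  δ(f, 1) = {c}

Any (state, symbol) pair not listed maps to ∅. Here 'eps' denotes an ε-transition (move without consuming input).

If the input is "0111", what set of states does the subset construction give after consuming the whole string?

Start in {c}.
Read '0': {c} → {e}.
Read '1': {e} → {d, e}.
Read '1': {d, e} → {d, e}.
Read '1': {d, e} → {d, e}.

{d, e}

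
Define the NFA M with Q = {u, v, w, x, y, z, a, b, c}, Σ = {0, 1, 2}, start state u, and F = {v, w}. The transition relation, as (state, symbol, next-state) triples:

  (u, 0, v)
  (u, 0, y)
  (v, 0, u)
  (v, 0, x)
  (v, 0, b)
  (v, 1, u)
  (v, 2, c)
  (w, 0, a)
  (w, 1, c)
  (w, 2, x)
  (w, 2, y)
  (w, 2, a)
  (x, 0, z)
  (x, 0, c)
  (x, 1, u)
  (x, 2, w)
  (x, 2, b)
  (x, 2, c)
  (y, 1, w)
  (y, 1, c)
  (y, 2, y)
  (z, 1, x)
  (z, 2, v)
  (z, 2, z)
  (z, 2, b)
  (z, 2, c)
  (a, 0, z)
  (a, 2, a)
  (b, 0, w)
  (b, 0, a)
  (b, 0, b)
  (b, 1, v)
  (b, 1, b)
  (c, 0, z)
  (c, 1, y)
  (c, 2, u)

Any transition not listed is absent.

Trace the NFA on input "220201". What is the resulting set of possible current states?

∅

Start in {u}.
Read '2': {u} → ∅.
The set is empty and remains empty for the remaining 5 symbols.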